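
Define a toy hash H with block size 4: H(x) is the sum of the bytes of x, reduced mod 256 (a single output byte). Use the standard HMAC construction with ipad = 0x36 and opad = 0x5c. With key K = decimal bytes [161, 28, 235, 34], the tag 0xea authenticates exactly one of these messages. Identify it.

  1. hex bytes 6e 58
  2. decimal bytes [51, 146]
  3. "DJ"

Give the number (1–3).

1

Key decimal bytes [161, 28, 235, 34] = a1 1c eb 22 is exactly B = 4 bytes: K' = a1 1c eb 22.
K' ⊕ ipad = 97 2a dd 14; K' ⊕ opad = fd 40 b7 7e.
m1: inner = H(97 2a dd 14 6e 58) = 78; tag = H(fd 40 b7 7e 78) = ea ← matches
m2: inner = H(97 2a dd 14 33 92) = 77; tag = H(fd 40 b7 7e 77) = e9
m3: inner = H(97 2a dd 14 44 4a) = 40; tag = H(fd 40 b7 7e 40) = b2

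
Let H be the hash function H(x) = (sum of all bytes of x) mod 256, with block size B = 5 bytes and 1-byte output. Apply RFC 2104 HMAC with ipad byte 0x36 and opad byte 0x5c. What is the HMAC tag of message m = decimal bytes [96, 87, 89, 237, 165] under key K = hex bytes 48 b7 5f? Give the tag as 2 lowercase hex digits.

30

Key hex bytes 48 b7 5f is 3 bytes ≤ B = 5; zero-pad to 5 bytes: K' = 48 b7 5f 00 00.
K' ⊕ ipad = 7e 81 69 36 36.  K' ⊕ opad = 14 eb 03 5c 5c.
Inner input = (K'⊕ipad) ∥ m = 7e 81 69 36 36 ∥ 60 57 59 ed a5.
Inner hash: sum = 126+129+105+54+54+96+87+89+237+165 = 1142; mod 256 = 118 → 76.
Outer input = (K'⊕opad) ∥ inner = 14 eb 03 5c 5c ∥ 76.
Outer hash (tag): sum = 20+235+3+92+92+118 = 560; mod 256 = 48 → 30.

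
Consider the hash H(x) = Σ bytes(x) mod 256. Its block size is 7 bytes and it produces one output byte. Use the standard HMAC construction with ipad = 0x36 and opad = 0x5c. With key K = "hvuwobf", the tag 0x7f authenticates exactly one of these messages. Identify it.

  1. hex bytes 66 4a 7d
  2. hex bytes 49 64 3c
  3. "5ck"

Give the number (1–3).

Key "hvuwobf" = 68 76 75 77 6f 62 66 is exactly B = 7 bytes: K' = 68 76 75 77 6f 62 66.
K' ⊕ ipad = 5e 40 43 41 59 54 50; K' ⊕ opad = 34 2a 29 2b 33 3e 3a.
m1: inner = H(5e 40 43 41 59 54 50 66 4a 7d) = 4c; tag = H(34 2a 29 2b 33 3e 3a 4c) = a9
m2: inner = H(5e 40 43 41 59 54 50 49 64 3c) = 08; tag = H(34 2a 29 2b 33 3e 3a 08) = 65
m3: inner = H(5e 40 43 41 59 54 50 35 63 6b) = 22; tag = H(34 2a 29 2b 33 3e 3a 22) = 7f ← matches

3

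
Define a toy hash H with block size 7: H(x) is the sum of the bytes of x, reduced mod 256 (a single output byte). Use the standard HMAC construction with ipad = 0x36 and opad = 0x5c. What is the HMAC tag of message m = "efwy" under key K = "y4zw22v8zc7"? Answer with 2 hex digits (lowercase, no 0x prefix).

b1

Key "y4zw22v8zc7" = 79 34 7a 77 32 32 76 38 7a 63 37 is 11 bytes > B = 7, so hash it first: H(key) = c4, then zero-pad to 7 bytes: K' = c4 00 00 00 00 00 00.
K' ⊕ ipad = f2 36 36 36 36 36 36.  K' ⊕ opad = 98 5c 5c 5c 5c 5c 5c.
Inner input = (K'⊕ipad) ∥ m = f2 36 36 36 36 36 36 ∥ 65 66 77 79.
Inner hash: sum = 242+54+54+54+54+54+54+101+102+119+121 = 1009; mod 256 = 241 → f1.
Outer input = (K'⊕opad) ∥ inner = 98 5c 5c 5c 5c 5c 5c ∥ f1.
Outer hash (tag): sum = 152+92+92+92+92+92+92+241 = 945; mod 256 = 177 → b1.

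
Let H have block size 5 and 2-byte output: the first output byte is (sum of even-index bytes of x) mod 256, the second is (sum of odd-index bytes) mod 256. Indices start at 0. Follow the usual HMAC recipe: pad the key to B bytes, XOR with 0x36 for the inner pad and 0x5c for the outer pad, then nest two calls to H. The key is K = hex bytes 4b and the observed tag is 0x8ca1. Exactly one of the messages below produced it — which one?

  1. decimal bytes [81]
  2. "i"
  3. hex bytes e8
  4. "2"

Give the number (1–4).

1

Key hex bytes 4b is 1 byte ≤ B = 5; zero-pad to 5 bytes: K' = 4b 00 00 00 00.
K' ⊕ ipad = 7d 36 36 36 36; K' ⊕ opad = 17 5c 5c 5c 5c.
m1: inner = H(7d 36 36 36 36 51) = e9 bd; tag = H(17 5c 5c 5c 5c e9 bd) = 8ca1 ← matches
m2: inner = H(7d 36 36 36 36 69) = e9 d5; tag = H(17 5c 5c 5c 5c e9 d5) = a4a1
m3: inner = H(7d 36 36 36 36 e8) = e9 54; tag = H(17 5c 5c 5c 5c e9 54) = 23a1
m4: inner = H(7d 36 36 36 36 32) = e9 9e; tag = H(17 5c 5c 5c 5c e9 9e) = 6da1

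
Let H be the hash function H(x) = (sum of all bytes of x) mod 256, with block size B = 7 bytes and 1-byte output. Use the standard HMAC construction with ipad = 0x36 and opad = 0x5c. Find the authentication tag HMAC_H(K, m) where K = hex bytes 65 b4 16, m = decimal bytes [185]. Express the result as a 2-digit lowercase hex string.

Key hex bytes 65 b4 16 is 3 bytes ≤ B = 7; zero-pad to 7 bytes: K' = 65 b4 16 00 00 00 00.
K' ⊕ ipad = 53 82 20 36 36 36 36.  K' ⊕ opad = 39 e8 4a 5c 5c 5c 5c.
Inner input = (K'⊕ipad) ∥ m = 53 82 20 36 36 36 36 ∥ b9.
Inner hash: sum = 83+130+32+54+54+54+54+185 = 646; mod 256 = 134 → 86.
Outer input = (K'⊕opad) ∥ inner = 39 e8 4a 5c 5c 5c 5c ∥ 86.
Outer hash (tag): sum = 57+232+74+92+92+92+92+134 = 865; mod 256 = 97 → 61.

61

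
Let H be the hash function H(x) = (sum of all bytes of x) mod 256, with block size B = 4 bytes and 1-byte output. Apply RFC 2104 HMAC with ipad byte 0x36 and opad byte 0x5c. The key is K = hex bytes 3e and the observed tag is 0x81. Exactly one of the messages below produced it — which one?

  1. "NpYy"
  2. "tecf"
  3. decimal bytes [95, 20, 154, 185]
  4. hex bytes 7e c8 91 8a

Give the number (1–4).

4

Key hex bytes 3e is 1 byte ≤ B = 4; zero-pad to 4 bytes: K' = 3e 00 00 00.
K' ⊕ ipad = 08 36 36 36; K' ⊕ opad = 62 5c 5c 5c.
m1: inner = H(08 36 36 36 4e 70 59 79) = 3a; tag = H(62 5c 5c 5c 3a) = b0
m2: inner = H(08 36 36 36 74 65 63 66) = 4c; tag = H(62 5c 5c 5c 4c) = c2
m3: inner = H(08 36 36 36 5f 14 9a b9) = 70; tag = H(62 5c 5c 5c 70) = e6
m4: inner = H(08 36 36 36 7e c8 91 8a) = 0b; tag = H(62 5c 5c 5c 0b) = 81 ← matches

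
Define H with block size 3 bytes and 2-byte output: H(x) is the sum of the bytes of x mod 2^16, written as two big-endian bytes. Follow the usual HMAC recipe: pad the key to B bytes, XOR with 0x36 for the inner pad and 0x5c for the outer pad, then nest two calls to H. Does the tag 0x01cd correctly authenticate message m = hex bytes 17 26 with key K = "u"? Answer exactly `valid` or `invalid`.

Key "u" = 75 is 1 byte ≤ B = 3; zero-pad to 3 bytes: K' = 75 00 00.
K' ⊕ ipad = 43 36 36; K' ⊕ opad = 29 5c 5c.
Inner hash: sum = 67+54+54+23+38 = 236 → 00 ec.
Outer hash (recomputed tag): sum = 41+92+92+0+236 = 461 → 01 cd.
Recomputed tag = 01cd; claimed = 01cd → match.

valid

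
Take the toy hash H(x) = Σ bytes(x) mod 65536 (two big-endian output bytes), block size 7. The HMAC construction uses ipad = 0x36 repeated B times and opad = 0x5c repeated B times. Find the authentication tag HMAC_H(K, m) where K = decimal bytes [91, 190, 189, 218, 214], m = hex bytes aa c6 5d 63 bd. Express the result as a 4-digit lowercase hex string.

Key decimal bytes [91, 190, 189, 218, 214] = 5b be bd da d6 is 5 bytes ≤ B = 7; zero-pad to 7 bytes: K' = 5b be bd da d6 00 00.
K' ⊕ ipad = 6d 88 8b ec e0 36 36.  K' ⊕ opad = 07 e2 e1 86 8a 5c 5c.
Inner input = (K'⊕ipad) ∥ m = 6d 88 8b ec e0 36 36 ∥ aa c6 5d 63 bd.
Inner hash: sum = 109+136+139+236+224+54+54+170+198+93+99+189 = 1701 → 06 a5.
Outer input = (K'⊕opad) ∥ inner = 07 e2 e1 86 8a 5c 5c ∥ 06 a5.
Outer hash (tag): sum = 7+226+225+134+138+92+92+6+165 = 1085 → 04 3d.

043d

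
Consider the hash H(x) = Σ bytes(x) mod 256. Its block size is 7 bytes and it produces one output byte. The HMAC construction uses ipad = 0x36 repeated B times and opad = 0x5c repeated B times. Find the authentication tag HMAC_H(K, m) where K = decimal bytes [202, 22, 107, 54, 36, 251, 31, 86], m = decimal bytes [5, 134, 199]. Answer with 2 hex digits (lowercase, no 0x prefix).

2a

Key decimal bytes [202, 22, 107, 54, 36, 251, 31, 86] = ca 16 6b 36 24 fb 1f 56 is 8 bytes > B = 7, so hash it first: H(key) = 15, then zero-pad to 7 bytes: K' = 15 00 00 00 00 00 00.
K' ⊕ ipad = 23 36 36 36 36 36 36.  K' ⊕ opad = 49 5c 5c 5c 5c 5c 5c.
Inner input = (K'⊕ipad) ∥ m = 23 36 36 36 36 36 36 ∥ 05 86 c7.
Inner hash: sum = 35+54+54+54+54+54+54+5+134+199 = 697; mod 256 = 185 → b9.
Outer input = (K'⊕opad) ∥ inner = 49 5c 5c 5c 5c 5c 5c ∥ b9.
Outer hash (tag): sum = 73+92+92+92+92+92+92+185 = 810; mod 256 = 42 → 2a.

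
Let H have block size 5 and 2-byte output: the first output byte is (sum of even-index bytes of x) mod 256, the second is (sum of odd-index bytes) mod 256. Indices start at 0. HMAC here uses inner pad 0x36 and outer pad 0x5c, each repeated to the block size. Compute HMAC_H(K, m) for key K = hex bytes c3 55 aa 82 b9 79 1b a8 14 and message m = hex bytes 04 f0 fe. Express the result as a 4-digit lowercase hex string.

c7bf

Key hex bytes c3 55 aa 82 b9 79 1b a8 14 is 9 bytes > B = 5, so hash it first: H(key) = 55 f8, then zero-pad to 5 bytes: K' = 55 f8 00 00 00.
K' ⊕ ipad = 63 ce 36 36 36.  K' ⊕ opad = 09 a4 5c 5c 5c.
Inner input = (K'⊕ipad) ∥ m = 63 ce 36 36 36 ∥ 04 f0 fe.
Inner hash: even-index sum = 447 mod 256 = 191; odd-index sum = 518 mod 256 = 6 → bf 06.
Outer input = (K'⊕opad) ∥ inner = 09 a4 5c 5c 5c ∥ bf 06.
Outer hash (tag): even-index sum = 199 mod 256 = 199; odd-index sum = 447 mod 256 = 191 → c7 bf.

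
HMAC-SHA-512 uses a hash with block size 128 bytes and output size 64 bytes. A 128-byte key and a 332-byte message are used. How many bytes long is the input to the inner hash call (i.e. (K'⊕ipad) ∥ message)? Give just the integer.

Key is 128 ≤ 128 bytes, zero-padded: |K'| = 128.
Inner input = (K'⊕ipad) ∥ m → 128 + 332 = 460 bytes.

460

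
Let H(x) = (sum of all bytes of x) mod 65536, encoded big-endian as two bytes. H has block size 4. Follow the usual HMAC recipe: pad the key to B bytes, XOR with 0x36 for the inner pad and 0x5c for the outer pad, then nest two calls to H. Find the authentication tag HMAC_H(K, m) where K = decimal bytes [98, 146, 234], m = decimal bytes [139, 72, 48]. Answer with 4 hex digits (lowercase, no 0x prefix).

Key decimal bytes [98, 146, 234] = 62 92 ea is 3 bytes ≤ B = 4; zero-pad to 4 bytes: K' = 62 92 ea 00.
K' ⊕ ipad = 54 a4 dc 36.  K' ⊕ opad = 3e ce b6 5c.
Inner input = (K'⊕ipad) ∥ m = 54 a4 dc 36 ∥ 8b 48 30.
Inner hash: sum = 84+164+220+54+139+72+48 = 781 → 03 0d.
Outer input = (K'⊕opad) ∥ inner = 3e ce b6 5c ∥ 03 0d.
Outer hash (tag): sum = 62+206+182+92+3+13 = 558 → 02 2e.

022e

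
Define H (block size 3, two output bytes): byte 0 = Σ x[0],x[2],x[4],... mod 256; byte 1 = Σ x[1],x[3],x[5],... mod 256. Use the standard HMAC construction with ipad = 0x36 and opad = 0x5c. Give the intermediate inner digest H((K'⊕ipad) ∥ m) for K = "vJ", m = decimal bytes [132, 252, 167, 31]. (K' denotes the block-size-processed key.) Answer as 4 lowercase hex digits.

91a7

Key "vJ" = 76 4a is 2 bytes ≤ B = 3; zero-pad to 3 bytes: K' = 76 4a 00.
K' ⊕ ipad = 40 7c 36.
Inner input = 40 7c 36 ∥ 84 fc a7 1f.
Inner hash: even-index sum = 401 mod 256 = 145; odd-index sum = 423 mod 256 = 167 → 91 a7.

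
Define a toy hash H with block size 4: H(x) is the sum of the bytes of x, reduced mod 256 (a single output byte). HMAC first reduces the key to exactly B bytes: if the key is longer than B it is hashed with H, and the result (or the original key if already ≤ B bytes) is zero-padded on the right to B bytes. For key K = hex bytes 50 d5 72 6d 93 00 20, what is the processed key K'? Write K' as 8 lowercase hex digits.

|K| = 7 > B = 4, so first hash the key.
H(K): sum = 80+213+114+109+147+0+32 = 695; mod 256 = 183 → b7.
Zero-pad H(K) = b7 to 4 bytes: K' = b7 00 00 00.

b7000000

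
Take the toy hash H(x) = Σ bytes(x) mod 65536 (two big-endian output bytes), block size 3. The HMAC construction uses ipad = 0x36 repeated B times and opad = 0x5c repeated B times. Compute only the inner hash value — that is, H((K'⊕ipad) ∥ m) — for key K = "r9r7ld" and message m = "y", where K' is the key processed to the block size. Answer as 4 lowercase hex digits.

00f5

Key "r9r7ld" = 72 39 72 37 6c 64 is 6 bytes > B = 3, so hash it first: H(key) = 02 24, then zero-pad to 3 bytes: K' = 02 24 00.
K' ⊕ ipad = 34 12 36.
Inner input = 34 12 36 ∥ 79.
Inner hash: sum = 52+18+54+121 = 245 → 00 f5.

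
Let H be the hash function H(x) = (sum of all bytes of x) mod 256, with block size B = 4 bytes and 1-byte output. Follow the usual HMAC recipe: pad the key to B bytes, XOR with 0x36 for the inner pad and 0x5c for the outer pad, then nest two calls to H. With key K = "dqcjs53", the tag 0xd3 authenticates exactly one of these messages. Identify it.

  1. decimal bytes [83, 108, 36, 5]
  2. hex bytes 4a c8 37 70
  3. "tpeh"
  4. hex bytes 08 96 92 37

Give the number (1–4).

3

Key "dqcjs53" = 64 71 63 6a 73 35 33 is 7 bytes > B = 4, so hash it first: H(key) = 7d, then zero-pad to 4 bytes: K' = 7d 00 00 00.
K' ⊕ ipad = 4b 36 36 36; K' ⊕ opad = 21 5c 5c 5c.
m1: inner = H(4b 36 36 36 53 6c 24 05) = d5; tag = H(21 5c 5c 5c d5) = 0a
m2: inner = H(4b 36 36 36 4a c8 37 70) = a6; tag = H(21 5c 5c 5c a6) = db
m3: inner = H(4b 36 36 36 74 70 65 68) = 9e; tag = H(21 5c 5c 5c 9e) = d3 ← matches
m4: inner = H(4b 36 36 36 08 96 92 37) = 54; tag = H(21 5c 5c 5c 54) = 89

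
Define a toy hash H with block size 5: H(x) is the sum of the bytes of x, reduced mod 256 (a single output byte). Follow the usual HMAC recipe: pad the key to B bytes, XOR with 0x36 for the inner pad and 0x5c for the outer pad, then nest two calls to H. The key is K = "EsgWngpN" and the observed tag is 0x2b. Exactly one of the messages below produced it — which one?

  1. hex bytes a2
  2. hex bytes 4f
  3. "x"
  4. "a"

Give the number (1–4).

2

Key "EsgWngpN" = 45 73 67 57 6e 67 70 4e is 8 bytes > B = 5, so hash it first: H(key) = 09, then zero-pad to 5 bytes: K' = 09 00 00 00 00.
K' ⊕ ipad = 3f 36 36 36 36; K' ⊕ opad = 55 5c 5c 5c 5c.
m1: inner = H(3f 36 36 36 36 a2) = b9; tag = H(55 5c 5c 5c 5c b9) = 7e
m2: inner = H(3f 36 36 36 36 4f) = 66; tag = H(55 5c 5c 5c 5c 66) = 2b ← matches
m3: inner = H(3f 36 36 36 36 78) = 8f; tag = H(55 5c 5c 5c 5c 8f) = 54
m4: inner = H(3f 36 36 36 36 61) = 78; tag = H(55 5c 5c 5c 5c 78) = 3d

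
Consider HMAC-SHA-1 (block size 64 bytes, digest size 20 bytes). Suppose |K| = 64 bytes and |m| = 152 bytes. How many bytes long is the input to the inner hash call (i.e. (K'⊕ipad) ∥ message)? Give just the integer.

216

Key is 64 ≤ 64 bytes, zero-padded: |K'| = 64.
Inner input = (K'⊕ipad) ∥ m → 64 + 152 = 216 bytes.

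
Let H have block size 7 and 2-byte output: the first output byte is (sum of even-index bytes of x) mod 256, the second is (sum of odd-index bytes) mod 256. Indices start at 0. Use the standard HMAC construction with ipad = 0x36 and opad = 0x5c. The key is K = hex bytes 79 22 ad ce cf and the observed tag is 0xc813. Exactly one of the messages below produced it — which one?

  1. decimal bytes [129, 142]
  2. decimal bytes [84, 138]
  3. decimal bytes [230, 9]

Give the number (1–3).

Key hex bytes 79 22 ad ce cf is 5 bytes ≤ B = 7; zero-pad to 7 bytes: K' = 79 22 ad ce cf 00 00.
K' ⊕ ipad = 4f 14 9b f8 f9 36 36; K' ⊕ opad = 25 7e f1 92 93 5c 5c.
m1: inner = H(4f 14 9b f8 f9 36 36 81 8e) = a7 c3; tag = H(25 7e f1 92 93 5c 5c a7 c3) = c813 ← matches
m2: inner = H(4f 14 9b f8 f9 36 36 54 8a) = a3 96; tag = H(25 7e f1 92 93 5c 5c a3 96) = 9b0f
m3: inner = H(4f 14 9b f8 f9 36 36 e6 09) = 22 28; tag = H(25 7e f1 92 93 5c 5c 22 28) = 2d8e

1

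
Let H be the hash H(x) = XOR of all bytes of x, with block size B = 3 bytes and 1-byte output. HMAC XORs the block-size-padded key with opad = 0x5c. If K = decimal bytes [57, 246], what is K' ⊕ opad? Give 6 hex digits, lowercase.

Key decimal bytes [57, 246] = 39 f6 is 2 bytes ≤ B = 3; zero-pad to 3 bytes: K' = 39 f6 00.
XOR each byte with 0x5c: 39⊕5c=65, f6⊕5c=aa, 00⊕5c=5c.

65aa5c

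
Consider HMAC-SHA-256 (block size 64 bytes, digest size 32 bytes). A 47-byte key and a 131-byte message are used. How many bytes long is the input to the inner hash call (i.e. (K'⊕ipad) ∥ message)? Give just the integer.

Key is 47 ≤ 64 bytes, zero-padded: |K'| = 64.
Inner input = (K'⊕ipad) ∥ m → 64 + 131 = 195 bytes.

195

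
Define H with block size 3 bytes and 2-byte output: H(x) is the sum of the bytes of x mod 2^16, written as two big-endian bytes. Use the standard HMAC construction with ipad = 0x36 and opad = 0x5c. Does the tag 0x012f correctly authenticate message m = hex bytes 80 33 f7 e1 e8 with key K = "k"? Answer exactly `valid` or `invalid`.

Key "k" = 6b is 1 byte ≤ B = 3; zero-pad to 3 bytes: K' = 6b 00 00.
K' ⊕ ipad = 5d 36 36; K' ⊕ opad = 37 5c 5c.
Inner hash: sum = 93+54+54+128+51+247+225+232 = 1084 → 04 3c.
Outer hash (recomputed tag): sum = 55+92+92+4+60 = 303 → 01 2f.
Recomputed tag = 012f; claimed = 012f → match.

valid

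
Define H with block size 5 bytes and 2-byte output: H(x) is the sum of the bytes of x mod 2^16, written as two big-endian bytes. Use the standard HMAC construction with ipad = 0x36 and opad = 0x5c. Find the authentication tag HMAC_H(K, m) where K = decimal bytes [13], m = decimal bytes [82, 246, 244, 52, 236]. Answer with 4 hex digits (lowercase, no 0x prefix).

0234

Key decimal bytes [13] = 0d is 1 byte ≤ B = 5; zero-pad to 5 bytes: K' = 0d 00 00 00 00.
K' ⊕ ipad = 3b 36 36 36 36.  K' ⊕ opad = 51 5c 5c 5c 5c.
Inner input = (K'⊕ipad) ∥ m = 3b 36 36 36 36 ∥ 52 f6 f4 34 ec.
Inner hash: sum = 59+54+54+54+54+82+246+244+52+236 = 1135 → 04 6f.
Outer input = (K'⊕opad) ∥ inner = 51 5c 5c 5c 5c ∥ 04 6f.
Outer hash (tag): sum = 81+92+92+92+92+4+111 = 564 → 02 34.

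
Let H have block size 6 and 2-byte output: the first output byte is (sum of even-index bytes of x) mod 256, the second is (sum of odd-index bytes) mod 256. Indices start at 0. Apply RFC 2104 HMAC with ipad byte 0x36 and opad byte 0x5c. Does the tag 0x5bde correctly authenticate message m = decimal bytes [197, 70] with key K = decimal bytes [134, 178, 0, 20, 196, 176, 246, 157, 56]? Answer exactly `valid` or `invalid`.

Key decimal bytes [134, 178, 0, 20, 196, 176, 246, 157, 56] = 86 b2 00 14 c4 b0 f6 9d 38 is 9 bytes > B = 6, so hash it first: H(key) = 78 13, then zero-pad to 6 bytes: K' = 78 13 00 00 00 00.
K' ⊕ ipad = 4e 25 36 36 36 36; K' ⊕ opad = 24 4f 5c 5c 5c 5c.
Inner hash: even-index sum = 383 mod 256 = 127; odd-index sum = 215 mod 256 = 215 → 7f d7.
Outer hash (recomputed tag): even-index sum = 347 mod 256 = 91; odd-index sum = 478 mod 256 = 222 → 5b de.
Recomputed tag = 5bde; claimed = 5bde → match.

valid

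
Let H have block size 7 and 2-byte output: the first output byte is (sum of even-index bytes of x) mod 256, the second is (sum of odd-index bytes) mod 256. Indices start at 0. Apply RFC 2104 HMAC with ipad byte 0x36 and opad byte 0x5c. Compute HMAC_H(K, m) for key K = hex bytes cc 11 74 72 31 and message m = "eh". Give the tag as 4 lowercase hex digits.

Key hex bytes cc 11 74 72 31 is 5 bytes ≤ B = 7; zero-pad to 7 bytes: K' = cc 11 74 72 31 00 00.
K' ⊕ ipad = fa 27 42 44 07 36 36.  K' ⊕ opad = 90 4d 28 2e 6d 5c 5c.
Inner input = (K'⊕ipad) ∥ m = fa 27 42 44 07 36 36 ∥ 65 68.
Inner hash: even-index sum = 481 mod 256 = 225; odd-index sum = 262 mod 256 = 6 → e1 06.
Outer input = (K'⊕opad) ∥ inner = 90 4d 28 2e 6d 5c 5c ∥ e1 06.
Outer hash (tag): even-index sum = 391 mod 256 = 135; odd-index sum = 440 mod 256 = 184 → 87 b8.

87b8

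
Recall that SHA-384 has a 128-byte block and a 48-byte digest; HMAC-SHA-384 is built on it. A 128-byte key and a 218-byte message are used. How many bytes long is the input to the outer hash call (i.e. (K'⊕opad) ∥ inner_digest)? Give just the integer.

176

Key is 128 ≤ 128 bytes, zero-padded: |K'| = 128.
Outer input = (K'⊕opad) ∥ H(inner) → 128 + 48 = 176 bytes.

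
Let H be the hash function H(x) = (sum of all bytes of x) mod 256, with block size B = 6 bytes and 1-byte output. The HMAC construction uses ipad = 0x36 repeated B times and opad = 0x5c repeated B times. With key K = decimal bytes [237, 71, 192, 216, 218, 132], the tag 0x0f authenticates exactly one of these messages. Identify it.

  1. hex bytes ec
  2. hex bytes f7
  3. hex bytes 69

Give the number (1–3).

2

Key decimal bytes [237, 71, 192, 216, 218, 132] = ed 47 c0 d8 da 84 is exactly B = 6 bytes: K' = ed 47 c0 d8 da 84.
K' ⊕ ipad = db 71 f6 ee ec b2; K' ⊕ opad = b1 1b 9c 84 86 d8.
m1: inner = H(db 71 f6 ee ec b2 ec) = ba; tag = H(b1 1b 9c 84 86 d8 ba) = 04
m2: inner = H(db 71 f6 ee ec b2 f7) = c5; tag = H(b1 1b 9c 84 86 d8 c5) = 0f ← matches
m3: inner = H(db 71 f6 ee ec b2 69) = 37; tag = H(b1 1b 9c 84 86 d8 37) = 81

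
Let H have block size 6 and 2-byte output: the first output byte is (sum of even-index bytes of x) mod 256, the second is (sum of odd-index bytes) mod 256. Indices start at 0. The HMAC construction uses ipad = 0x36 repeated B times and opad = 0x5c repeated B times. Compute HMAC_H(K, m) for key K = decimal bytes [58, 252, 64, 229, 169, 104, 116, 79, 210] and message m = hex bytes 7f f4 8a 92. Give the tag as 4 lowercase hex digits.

Key decimal bytes [58, 252, 64, 229, 169, 104, 116, 79, 210] = 3a fc 40 e5 a9 68 74 4f d2 is 9 bytes > B = 6, so hash it first: H(key) = 69 98, then zero-pad to 6 bytes: K' = 69 98 00 00 00 00.
K' ⊕ ipad = 5f ae 36 36 36 36.  K' ⊕ opad = 35 c4 5c 5c 5c 5c.
Inner input = (K'⊕ipad) ∥ m = 5f ae 36 36 36 36 ∥ 7f f4 8a 92.
Inner hash: even-index sum = 468 mod 256 = 212; odd-index sum = 672 mod 256 = 160 → d4 a0.
Outer input = (K'⊕opad) ∥ inner = 35 c4 5c 5c 5c 5c ∥ d4 a0.
Outer hash (tag): even-index sum = 449 mod 256 = 193; odd-index sum = 540 mod 256 = 28 → c1 1c.

c11c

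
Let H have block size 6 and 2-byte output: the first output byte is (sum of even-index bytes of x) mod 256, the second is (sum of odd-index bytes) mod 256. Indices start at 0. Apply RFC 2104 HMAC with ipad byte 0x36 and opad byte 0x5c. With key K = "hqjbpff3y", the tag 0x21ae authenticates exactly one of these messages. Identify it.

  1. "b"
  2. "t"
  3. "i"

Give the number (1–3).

3

Key "hqjbpff3y" = 68 71 6a 62 70 66 66 33 79 is 9 bytes > B = 6, so hash it first: H(key) = 21 6c, then zero-pad to 6 bytes: K' = 21 6c 00 00 00 00.
K' ⊕ ipad = 17 5a 36 36 36 36; K' ⊕ opad = 7d 30 5c 5c 5c 5c.
m1: inner = H(17 5a 36 36 36 36 62) = e5 c6; tag = H(7d 30 5c 5c 5c 5c e5 c6) = 1aae
m2: inner = H(17 5a 36 36 36 36 74) = f7 c6; tag = H(7d 30 5c 5c 5c 5c f7 c6) = 2cae
m3: inner = H(17 5a 36 36 36 36 69) = ec c6; tag = H(7d 30 5c 5c 5c 5c ec c6) = 21ae ← matches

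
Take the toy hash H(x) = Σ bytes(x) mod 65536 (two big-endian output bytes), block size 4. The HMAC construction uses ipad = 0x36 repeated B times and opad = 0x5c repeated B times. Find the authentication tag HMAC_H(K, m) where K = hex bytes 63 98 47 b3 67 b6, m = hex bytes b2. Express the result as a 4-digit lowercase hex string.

Key hex bytes 63 98 47 b3 67 b6 is 6 bytes > B = 4, so hash it first: H(key) = 03 12, then zero-pad to 4 bytes: K' = 03 12 00 00.
K' ⊕ ipad = 35 24 36 36.  K' ⊕ opad = 5f 4e 5c 5c.
Inner input = (K'⊕ipad) ∥ m = 35 24 36 36 ∥ b2.
Inner hash: sum = 53+36+54+54+178 = 375 → 01 77.
Outer input = (K'⊕opad) ∥ inner = 5f 4e 5c 5c ∥ 01 77.
Outer hash (tag): sum = 95+78+92+92+1+119 = 477 → 01 dd.

01dd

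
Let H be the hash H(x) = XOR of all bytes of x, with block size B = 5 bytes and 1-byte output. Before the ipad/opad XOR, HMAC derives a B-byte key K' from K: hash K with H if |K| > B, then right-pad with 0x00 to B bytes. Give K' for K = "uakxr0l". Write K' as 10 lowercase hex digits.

|K| = 7 > B = 5, so first hash the key.
H(K): XOR 75⊕61⊕6b⊕78⊕72⊕30⊕6c = 29.
Zero-pad H(K) = 29 to 5 bytes: K' = 29 00 00 00 00.

2900000000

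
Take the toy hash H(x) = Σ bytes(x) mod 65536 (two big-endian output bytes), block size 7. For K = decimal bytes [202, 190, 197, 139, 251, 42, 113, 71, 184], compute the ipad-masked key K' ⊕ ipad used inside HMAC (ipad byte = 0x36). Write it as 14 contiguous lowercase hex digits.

335b3636363636

Key decimal bytes [202, 190, 197, 139, 251, 42, 113, 71, 184] = ca be c5 8b fb 2a 71 47 b8 is 9 bytes > B = 7, so hash it first: H(key) = 05 6d, then zero-pad to 7 bytes: K' = 05 6d 00 00 00 00 00.
XOR each byte with 0x36: 05⊕36=33, 6d⊕36=5b, 00⊕36=36, 00⊕36=36, 00⊕36=36, 00⊕36=36, 00⊕36=36.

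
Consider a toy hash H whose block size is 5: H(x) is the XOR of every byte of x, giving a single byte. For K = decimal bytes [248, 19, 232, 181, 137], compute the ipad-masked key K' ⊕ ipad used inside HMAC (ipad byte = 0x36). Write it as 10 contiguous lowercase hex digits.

ce25de83bf

Key decimal bytes [248, 19, 232, 181, 137] = f8 13 e8 b5 89 is exactly B = 5 bytes: K' = f8 13 e8 b5 89.
XOR each byte with 0x36: f8⊕36=ce, 13⊕36=25, e8⊕36=de, b5⊕36=83, 89⊕36=bf.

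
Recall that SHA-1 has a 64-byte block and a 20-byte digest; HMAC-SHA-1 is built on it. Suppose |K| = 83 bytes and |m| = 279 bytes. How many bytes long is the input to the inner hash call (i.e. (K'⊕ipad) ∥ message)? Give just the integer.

343

Key is 83 > 64 bytes, so it is hashed to 20 bytes then zero-padded to 64: |K'| = 64.
Inner input = (K'⊕ipad) ∥ m → 64 + 279 = 343 bytes.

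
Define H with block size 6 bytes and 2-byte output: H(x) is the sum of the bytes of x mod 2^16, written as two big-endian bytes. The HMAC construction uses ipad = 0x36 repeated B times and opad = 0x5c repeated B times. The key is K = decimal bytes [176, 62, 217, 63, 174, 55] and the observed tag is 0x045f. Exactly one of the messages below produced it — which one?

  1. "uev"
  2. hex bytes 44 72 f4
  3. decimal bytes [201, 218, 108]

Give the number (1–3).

Key decimal bytes [176, 62, 217, 63, 174, 55] = b0 3e d9 3f ae 37 is exactly B = 6 bytes: K' = b0 3e d9 3f ae 37.
K' ⊕ ipad = 86 08 ef 09 98 01; K' ⊕ opad = ec 62 85 63 f2 6b.
m1: inner = H(86 08 ef 09 98 01 75 65 76) = 03 6f; tag = H(ec 62 85 63 f2 6b 03 6f) = 0405
m2: inner = H(86 08 ef 09 98 01 44 72 f4) = 03 c9; tag = H(ec 62 85 63 f2 6b 03 c9) = 045f ← matches
m3: inner = H(86 08 ef 09 98 01 c9 da 6c) = 04 2e; tag = H(ec 62 85 63 f2 6b 04 2e) = 03c5

2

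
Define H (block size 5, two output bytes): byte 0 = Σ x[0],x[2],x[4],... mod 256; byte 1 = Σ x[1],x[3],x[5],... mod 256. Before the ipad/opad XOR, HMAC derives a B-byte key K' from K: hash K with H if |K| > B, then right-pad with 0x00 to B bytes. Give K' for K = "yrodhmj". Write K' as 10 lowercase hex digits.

ba43000000

|K| = 7 > B = 5, so first hash the key.
H(K): even-index sum = 442 mod 256 = 186; odd-index sum = 323 mod 256 = 67 → ba 43.
Zero-pad H(K) = ba 43 to 5 bytes: K' = ba 43 00 00 00.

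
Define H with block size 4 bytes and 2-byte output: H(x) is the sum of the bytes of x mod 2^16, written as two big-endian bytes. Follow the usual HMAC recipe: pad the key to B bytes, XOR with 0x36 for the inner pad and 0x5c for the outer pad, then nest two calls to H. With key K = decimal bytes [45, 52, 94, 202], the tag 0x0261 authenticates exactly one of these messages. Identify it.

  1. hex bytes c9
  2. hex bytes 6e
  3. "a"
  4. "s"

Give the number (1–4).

2

Key decimal bytes [45, 52, 94, 202] = 2d 34 5e ca is exactly B = 4 bytes: K' = 2d 34 5e ca.
K' ⊕ ipad = 1b 02 68 fc; K' ⊕ opad = 71 68 02 96.
m1: inner = H(1b 02 68 fc c9) = 02 4a; tag = H(71 68 02 96 02 4a) = 01bd
m2: inner = H(1b 02 68 fc 6e) = 01 ef; tag = H(71 68 02 96 01 ef) = 0261 ← matches
m3: inner = H(1b 02 68 fc 61) = 01 e2; tag = H(71 68 02 96 01 e2) = 0254
m4: inner = H(1b 02 68 fc 73) = 01 f4; tag = H(71 68 02 96 01 f4) = 0266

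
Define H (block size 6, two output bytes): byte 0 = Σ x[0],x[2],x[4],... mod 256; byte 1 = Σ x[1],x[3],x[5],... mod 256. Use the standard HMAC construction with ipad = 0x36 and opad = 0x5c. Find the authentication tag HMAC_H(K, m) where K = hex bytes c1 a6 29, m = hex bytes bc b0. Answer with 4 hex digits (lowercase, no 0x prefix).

Key hex bytes c1 a6 29 is 3 bytes ≤ B = 6; zero-pad to 6 bytes: K' = c1 a6 29 00 00 00.
K' ⊕ ipad = f7 90 1f 36 36 36.  K' ⊕ opad = 9d fa 75 5c 5c 5c.
Inner input = (K'⊕ipad) ∥ m = f7 90 1f 36 36 36 ∥ bc b0.
Inner hash: even-index sum = 520 mod 256 = 8; odd-index sum = 428 mod 256 = 172 → 08 ac.
Outer input = (K'⊕opad) ∥ inner = 9d fa 75 5c 5c 5c ∥ 08 ac.
Outer hash (tag): even-index sum = 374 mod 256 = 118; odd-index sum = 606 mod 256 = 94 → 76 5e.

765e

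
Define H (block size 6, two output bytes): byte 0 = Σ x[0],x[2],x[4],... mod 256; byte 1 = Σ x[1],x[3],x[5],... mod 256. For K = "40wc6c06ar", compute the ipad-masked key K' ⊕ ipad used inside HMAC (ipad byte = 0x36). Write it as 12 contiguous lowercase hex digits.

Key "40wc6c06ar" = 34 30 77 63 36 63 30 36 61 72 is 10 bytes > B = 6, so hash it first: H(key) = 72 9e, then zero-pad to 6 bytes: K' = 72 9e 00 00 00 00.
XOR each byte with 0x36: 72⊕36=44, 9e⊕36=a8, 00⊕36=36, 00⊕36=36, 00⊕36=36, 00⊕36=36.

44a836363636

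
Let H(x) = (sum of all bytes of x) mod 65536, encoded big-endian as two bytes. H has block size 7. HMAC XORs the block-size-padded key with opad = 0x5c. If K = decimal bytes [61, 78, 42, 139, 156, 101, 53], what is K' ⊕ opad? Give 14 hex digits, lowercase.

Key decimal bytes [61, 78, 42, 139, 156, 101, 53] = 3d 4e 2a 8b 9c 65 35 is exactly B = 7 bytes: K' = 3d 4e 2a 8b 9c 65 35.
XOR each byte with 0x5c: 3d⊕5c=61, 4e⊕5c=12, 2a⊕5c=76, 8b⊕5c=d7, 9c⊕5c=c0, 65⊕5c=39, 35⊕5c=69.

611276d7c03969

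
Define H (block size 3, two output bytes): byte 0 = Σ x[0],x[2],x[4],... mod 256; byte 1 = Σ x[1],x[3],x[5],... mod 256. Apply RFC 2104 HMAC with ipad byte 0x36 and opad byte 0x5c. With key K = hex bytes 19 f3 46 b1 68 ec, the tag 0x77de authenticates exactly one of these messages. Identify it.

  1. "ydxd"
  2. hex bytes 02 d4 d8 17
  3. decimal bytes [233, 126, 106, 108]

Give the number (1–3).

Key hex bytes 19 f3 46 b1 68 ec is 6 bytes > B = 3, so hash it first: H(key) = c7 90, then zero-pad to 3 bytes: K' = c7 90 00.
K' ⊕ ipad = f1 a6 36; K' ⊕ opad = 9b cc 5c.
m1: inner = H(f1 a6 36 79 64 78 64) = ef 97; tag = H(9b cc 5c ef 97) = 8ebb
m2: inner = H(f1 a6 36 02 d4 d8 17) = 12 80; tag = H(9b cc 5c 12 80) = 77de ← matches
m3: inner = H(f1 a6 36 e9 7e 6a 6c) = 11 f9; tag = H(9b cc 5c 11 f9) = f0dd

2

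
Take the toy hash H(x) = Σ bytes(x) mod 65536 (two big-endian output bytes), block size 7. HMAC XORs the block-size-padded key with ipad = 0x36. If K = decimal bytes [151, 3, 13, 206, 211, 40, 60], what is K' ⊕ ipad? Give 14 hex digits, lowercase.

a1353bf8e51e0a

Key decimal bytes [151, 3, 13, 206, 211, 40, 60] = 97 03 0d ce d3 28 3c is exactly B = 7 bytes: K' = 97 03 0d ce d3 28 3c.
XOR each byte with 0x36: 97⊕36=a1, 03⊕36=35, 0d⊕36=3b, ce⊕36=f8, d3⊕36=e5, 28⊕36=1e, 3c⊕36=0a.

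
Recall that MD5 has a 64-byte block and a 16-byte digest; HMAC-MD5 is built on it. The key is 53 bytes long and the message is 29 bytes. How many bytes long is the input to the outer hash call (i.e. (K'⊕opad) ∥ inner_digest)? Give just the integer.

80

Key is 53 ≤ 64 bytes, zero-padded: |K'| = 64.
Outer input = (K'⊕opad) ∥ H(inner) → 64 + 16 = 80 bytes.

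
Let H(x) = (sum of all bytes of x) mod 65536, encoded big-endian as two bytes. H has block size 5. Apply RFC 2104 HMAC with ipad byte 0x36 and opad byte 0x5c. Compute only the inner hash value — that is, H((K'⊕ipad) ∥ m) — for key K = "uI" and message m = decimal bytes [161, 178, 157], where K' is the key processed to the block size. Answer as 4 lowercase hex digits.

Key "uI" = 75 49 is 2 bytes ≤ B = 5; zero-pad to 5 bytes: K' = 75 49 00 00 00.
K' ⊕ ipad = 43 7f 36 36 36.
Inner input = 43 7f 36 36 36 ∥ a1 b2 9d.
Inner hash: sum = 67+127+54+54+54+161+178+157 = 852 → 03 54.

0354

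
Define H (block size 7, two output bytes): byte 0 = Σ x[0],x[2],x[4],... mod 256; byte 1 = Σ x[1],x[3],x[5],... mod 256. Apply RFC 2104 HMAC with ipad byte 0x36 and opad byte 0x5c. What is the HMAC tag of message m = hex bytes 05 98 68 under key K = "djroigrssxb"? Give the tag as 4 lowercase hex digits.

e419

Key "djroigrssxb" = 64 6a 72 6f 69 67 72 73 73 78 62 is 11 bytes > B = 7, so hash it first: H(key) = 86 2b, then zero-pad to 7 bytes: K' = 86 2b 00 00 00 00 00.
K' ⊕ ipad = b0 1d 36 36 36 36 36.  K' ⊕ opad = da 77 5c 5c 5c 5c 5c.
Inner input = (K'⊕ipad) ∥ m = b0 1d 36 36 36 36 36 ∥ 05 98 68.
Inner hash: even-index sum = 490 mod 256 = 234; odd-index sum = 246 mod 256 = 246 → ea f6.
Outer input = (K'⊕opad) ∥ inner = da 77 5c 5c 5c 5c 5c ∥ ea f6.
Outer hash (tag): even-index sum = 740 mod 256 = 228; odd-index sum = 537 mod 256 = 25 → e4 19.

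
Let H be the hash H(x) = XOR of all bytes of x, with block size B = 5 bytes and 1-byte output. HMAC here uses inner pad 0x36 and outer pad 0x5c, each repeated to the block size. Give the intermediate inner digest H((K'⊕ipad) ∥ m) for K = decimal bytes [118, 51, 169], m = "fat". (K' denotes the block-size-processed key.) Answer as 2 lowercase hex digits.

a9

Key decimal bytes [118, 51, 169] = 76 33 a9 is 3 bytes ≤ B = 5; zero-pad to 5 bytes: K' = 76 33 a9 00 00.
K' ⊕ ipad = 40 05 9f 36 36.
Inner input = 40 05 9f 36 36 ∥ 66 61 74.
Inner hash: XOR 40⊕05⊕9f⊕36⊕36⊕66⊕61⊕74 = a9.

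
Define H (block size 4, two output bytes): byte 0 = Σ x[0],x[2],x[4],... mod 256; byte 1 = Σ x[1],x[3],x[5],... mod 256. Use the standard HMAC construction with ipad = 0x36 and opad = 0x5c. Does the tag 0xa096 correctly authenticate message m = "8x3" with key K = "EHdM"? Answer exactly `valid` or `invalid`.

invalid

Key "EHdM" = 45 48 64 4d is exactly B = 4 bytes: K' = 45 48 64 4d.
K' ⊕ ipad = 73 7e 52 7b; K' ⊕ opad = 19 14 38 11.
Inner hash: even-index sum = 304 mod 256 = 48; odd-index sum = 369 mod 256 = 113 → 30 71.
Outer hash (recomputed tag): even-index sum = 129 mod 256 = 129; odd-index sum = 150 mod 256 = 150 → 81 96.
Recomputed tag = 8196; claimed = a096 → mismatch.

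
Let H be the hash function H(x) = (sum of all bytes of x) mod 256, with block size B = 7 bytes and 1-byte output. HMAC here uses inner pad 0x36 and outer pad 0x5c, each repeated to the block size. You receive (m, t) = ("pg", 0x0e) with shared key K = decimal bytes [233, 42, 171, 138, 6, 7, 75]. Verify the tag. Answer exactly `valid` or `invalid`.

invalid

Key decimal bytes [233, 42, 171, 138, 6, 7, 75] = e9 2a ab 8a 06 07 4b is exactly B = 7 bytes: K' = e9 2a ab 8a 06 07 4b.
K' ⊕ ipad = df 1c 9d bc 30 31 7d; K' ⊕ opad = b5 76 f7 d6 5a 5b 17.
Inner hash: sum = 223+28+157+188+48+49+125+112+103 = 1033; mod 256 = 9 → 09.
Outer hash (recomputed tag): sum = 181+118+247+214+90+91+23+9 = 973; mod 256 = 205 → cd.
Recomputed tag = cd; claimed = 0e → mismatch.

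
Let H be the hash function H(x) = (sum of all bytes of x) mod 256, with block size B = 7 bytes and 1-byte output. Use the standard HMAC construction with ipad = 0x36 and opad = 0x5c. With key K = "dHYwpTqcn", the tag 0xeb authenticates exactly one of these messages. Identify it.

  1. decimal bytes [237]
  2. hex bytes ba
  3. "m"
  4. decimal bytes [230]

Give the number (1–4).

1

Key "dHYwpTqcn" = 64 48 59 77 70 54 71 63 6e is 9 bytes > B = 7, so hash it first: H(key) = 82, then zero-pad to 7 bytes: K' = 82 00 00 00 00 00 00.
K' ⊕ ipad = b4 36 36 36 36 36 36; K' ⊕ opad = de 5c 5c 5c 5c 5c 5c.
m1: inner = H(b4 36 36 36 36 36 36 ed) = e5; tag = H(de 5c 5c 5c 5c 5c 5c e5) = eb ← matches
m2: inner = H(b4 36 36 36 36 36 36 ba) = b2; tag = H(de 5c 5c 5c 5c 5c 5c b2) = b8
m3: inner = H(b4 36 36 36 36 36 36 6d) = 65; tag = H(de 5c 5c 5c 5c 5c 5c 65) = 6b
m4: inner = H(b4 36 36 36 36 36 36 e6) = de; tag = H(de 5c 5c 5c 5c 5c 5c de) = e4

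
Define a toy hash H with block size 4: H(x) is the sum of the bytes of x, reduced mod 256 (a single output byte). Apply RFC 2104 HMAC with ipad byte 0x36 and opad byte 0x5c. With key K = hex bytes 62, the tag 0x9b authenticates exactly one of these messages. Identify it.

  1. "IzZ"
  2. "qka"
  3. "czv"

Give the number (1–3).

3

Key hex bytes 62 is 1 byte ≤ B = 4; zero-pad to 4 bytes: K' = 62 00 00 00.
K' ⊕ ipad = 54 36 36 36; K' ⊕ opad = 3e 5c 5c 5c.
m1: inner = H(54 36 36 36 49 7a 5a) = 13; tag = H(3e 5c 5c 5c 13) = 65
m2: inner = H(54 36 36 36 71 6b 61) = 33; tag = H(3e 5c 5c 5c 33) = 85
m3: inner = H(54 36 36 36 63 7a 76) = 49; tag = H(3e 5c 5c 5c 49) = 9b ← matches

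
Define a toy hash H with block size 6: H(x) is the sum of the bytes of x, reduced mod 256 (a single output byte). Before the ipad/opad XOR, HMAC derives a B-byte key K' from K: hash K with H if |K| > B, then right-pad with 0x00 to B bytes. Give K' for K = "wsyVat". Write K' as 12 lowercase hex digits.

777379566174

Key "wsyVat" = 77 73 79 56 61 74 is exactly B = 6 bytes: K' = 77 73 79 56 61 74.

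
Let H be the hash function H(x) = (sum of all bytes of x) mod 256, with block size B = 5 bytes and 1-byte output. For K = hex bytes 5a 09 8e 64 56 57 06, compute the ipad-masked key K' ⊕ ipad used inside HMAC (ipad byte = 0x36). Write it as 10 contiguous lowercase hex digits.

3e36363636

Key hex bytes 5a 09 8e 64 56 57 06 is 7 bytes > B = 5, so hash it first: H(key) = 08, then zero-pad to 5 bytes: K' = 08 00 00 00 00.
XOR each byte with 0x36: 08⊕36=3e, 00⊕36=36, 00⊕36=36, 00⊕36=36, 00⊕36=36.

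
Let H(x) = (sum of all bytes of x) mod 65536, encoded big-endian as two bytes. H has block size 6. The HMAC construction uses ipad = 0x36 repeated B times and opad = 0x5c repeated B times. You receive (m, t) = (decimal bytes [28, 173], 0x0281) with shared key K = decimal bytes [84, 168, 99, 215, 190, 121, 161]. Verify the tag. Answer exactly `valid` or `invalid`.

invalid

Key decimal bytes [84, 168, 99, 215, 190, 121, 161] = 54 a8 63 d7 be 79 a1 is 7 bytes > B = 6, so hash it first: H(key) = 04 0e, then zero-pad to 6 bytes: K' = 04 0e 00 00 00 00.
K' ⊕ ipad = 32 38 36 36 36 36; K' ⊕ opad = 58 52 5c 5c 5c 5c.
Inner hash: sum = 50+56+54+54+54+54+28+173 = 523 → 02 0b.
Outer hash (recomputed tag): sum = 88+82+92+92+92+92+2+11 = 551 → 02 27.
Recomputed tag = 0227; claimed = 0281 → mismatch.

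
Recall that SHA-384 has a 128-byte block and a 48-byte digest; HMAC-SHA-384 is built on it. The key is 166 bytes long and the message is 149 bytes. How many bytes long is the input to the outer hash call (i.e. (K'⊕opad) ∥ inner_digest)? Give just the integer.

176

Key is 166 > 128 bytes, so it is hashed to 48 bytes then zero-padded to 128: |K'| = 128.
Outer input = (K'⊕opad) ∥ H(inner) → 128 + 48 = 176 bytes.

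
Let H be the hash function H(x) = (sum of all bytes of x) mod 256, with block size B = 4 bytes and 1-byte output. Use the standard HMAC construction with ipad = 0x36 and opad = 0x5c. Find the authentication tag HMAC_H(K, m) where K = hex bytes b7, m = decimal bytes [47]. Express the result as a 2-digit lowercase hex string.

51

Key hex bytes b7 is 1 byte ≤ B = 4; zero-pad to 4 bytes: K' = b7 00 00 00.
K' ⊕ ipad = 81 36 36 36.  K' ⊕ opad = eb 5c 5c 5c.
Inner input = (K'⊕ipad) ∥ m = 81 36 36 36 ∥ 2f.
Inner hash: sum = 129+54+54+54+47 = 338; mod 256 = 82 → 52.
Outer input = (K'⊕opad) ∥ inner = eb 5c 5c 5c ∥ 52.
Outer hash (tag): sum = 235+92+92+92+82 = 593; mod 256 = 81 → 51.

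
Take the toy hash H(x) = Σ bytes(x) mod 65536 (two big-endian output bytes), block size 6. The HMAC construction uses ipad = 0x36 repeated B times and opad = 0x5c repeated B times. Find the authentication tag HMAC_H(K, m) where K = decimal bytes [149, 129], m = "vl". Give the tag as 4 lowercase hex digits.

032d

Key decimal bytes [149, 129] = 95 81 is 2 bytes ≤ B = 6; zero-pad to 6 bytes: K' = 95 81 00 00 00 00.
K' ⊕ ipad = a3 b7 36 36 36 36.  K' ⊕ opad = c9 dd 5c 5c 5c 5c.
Inner input = (K'⊕ipad) ∥ m = a3 b7 36 36 36 36 ∥ 76 6c.
Inner hash: sum = 163+183+54+54+54+54+118+108 = 788 → 03 14.
Outer input = (K'⊕opad) ∥ inner = c9 dd 5c 5c 5c 5c ∥ 03 14.
Outer hash (tag): sum = 201+221+92+92+92+92+3+20 = 813 → 03 2d.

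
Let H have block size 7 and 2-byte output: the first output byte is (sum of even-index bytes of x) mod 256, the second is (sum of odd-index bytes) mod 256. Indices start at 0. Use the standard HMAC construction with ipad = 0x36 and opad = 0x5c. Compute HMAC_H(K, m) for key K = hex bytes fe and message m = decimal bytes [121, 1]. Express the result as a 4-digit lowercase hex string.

d17f

Key hex bytes fe is 1 byte ≤ B = 7; zero-pad to 7 bytes: K' = fe 00 00 00 00 00 00.
K' ⊕ ipad = c8 36 36 36 36 36 36.  K' ⊕ opad = a2 5c 5c 5c 5c 5c 5c.
Inner input = (K'⊕ipad) ∥ m = c8 36 36 36 36 36 36 ∥ 79 01.
Inner hash: even-index sum = 363 mod 256 = 107; odd-index sum = 283 mod 256 = 27 → 6b 1b.
Outer input = (K'⊕opad) ∥ inner = a2 5c 5c 5c 5c 5c 5c ∥ 6b 1b.
Outer hash (tag): even-index sum = 465 mod 256 = 209; odd-index sum = 383 mod 256 = 127 → d1 7f.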